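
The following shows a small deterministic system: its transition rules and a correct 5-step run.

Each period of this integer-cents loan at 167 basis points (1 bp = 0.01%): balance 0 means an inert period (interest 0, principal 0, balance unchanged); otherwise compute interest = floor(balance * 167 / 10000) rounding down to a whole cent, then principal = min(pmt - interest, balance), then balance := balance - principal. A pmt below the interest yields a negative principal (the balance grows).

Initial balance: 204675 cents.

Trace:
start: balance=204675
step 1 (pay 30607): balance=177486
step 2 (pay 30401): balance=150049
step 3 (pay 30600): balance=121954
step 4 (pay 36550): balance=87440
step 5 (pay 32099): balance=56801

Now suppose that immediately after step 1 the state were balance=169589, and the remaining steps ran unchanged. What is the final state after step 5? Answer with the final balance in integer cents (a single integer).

48363

state after step 1 := balance=169589
step 2 (pay 30401): balance=142020
step 3 (pay 30600): balance=113791
step 4 (pay 36550): balance=79141
step 5 (pay 32099): balance=48363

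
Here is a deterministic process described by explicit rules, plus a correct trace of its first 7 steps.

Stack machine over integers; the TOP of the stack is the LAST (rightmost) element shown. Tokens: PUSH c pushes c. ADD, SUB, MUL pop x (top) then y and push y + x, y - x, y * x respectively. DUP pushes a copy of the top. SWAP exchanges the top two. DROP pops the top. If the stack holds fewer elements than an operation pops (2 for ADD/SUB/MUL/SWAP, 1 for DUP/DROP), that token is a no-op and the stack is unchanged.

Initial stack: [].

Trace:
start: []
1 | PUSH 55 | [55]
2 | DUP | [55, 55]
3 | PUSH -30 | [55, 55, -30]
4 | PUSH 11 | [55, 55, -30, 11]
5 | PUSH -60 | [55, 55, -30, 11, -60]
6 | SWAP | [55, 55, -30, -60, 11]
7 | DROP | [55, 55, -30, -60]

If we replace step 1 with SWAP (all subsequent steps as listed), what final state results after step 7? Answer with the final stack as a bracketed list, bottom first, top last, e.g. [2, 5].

(re-executing from step 1 with the substitution; state before step 1: [])
1 | SWAP | []
2 | DUP | []
3 | PUSH -30 | [-30]
4 | PUSH 11 | [-30, 11]
5 | PUSH -60 | [-30, 11, -60]
6 | SWAP | [-30, -60, 11]
7 | DROP | [-30, -60]

[-30, -60]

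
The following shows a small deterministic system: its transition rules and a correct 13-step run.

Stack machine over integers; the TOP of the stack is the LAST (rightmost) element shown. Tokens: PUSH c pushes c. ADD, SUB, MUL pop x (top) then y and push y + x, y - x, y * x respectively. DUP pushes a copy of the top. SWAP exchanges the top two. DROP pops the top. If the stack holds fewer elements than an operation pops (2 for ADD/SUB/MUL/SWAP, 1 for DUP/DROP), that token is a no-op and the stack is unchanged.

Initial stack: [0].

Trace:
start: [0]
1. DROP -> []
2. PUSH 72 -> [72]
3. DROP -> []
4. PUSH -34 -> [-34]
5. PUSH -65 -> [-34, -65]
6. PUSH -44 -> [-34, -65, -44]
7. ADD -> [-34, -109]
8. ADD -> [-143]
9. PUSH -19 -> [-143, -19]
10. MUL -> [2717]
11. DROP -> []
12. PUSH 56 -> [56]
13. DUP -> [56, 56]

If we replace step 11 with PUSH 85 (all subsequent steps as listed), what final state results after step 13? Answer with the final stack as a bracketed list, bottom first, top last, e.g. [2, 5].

[2717, 85, 56, 56]

(re-executing from step 11 with the substitution; state before step 11: [2717])
11. PUSH 85 -> [2717, 85]
12. PUSH 56 -> [2717, 85, 56]
13. DUP -> [2717, 85, 56, 56]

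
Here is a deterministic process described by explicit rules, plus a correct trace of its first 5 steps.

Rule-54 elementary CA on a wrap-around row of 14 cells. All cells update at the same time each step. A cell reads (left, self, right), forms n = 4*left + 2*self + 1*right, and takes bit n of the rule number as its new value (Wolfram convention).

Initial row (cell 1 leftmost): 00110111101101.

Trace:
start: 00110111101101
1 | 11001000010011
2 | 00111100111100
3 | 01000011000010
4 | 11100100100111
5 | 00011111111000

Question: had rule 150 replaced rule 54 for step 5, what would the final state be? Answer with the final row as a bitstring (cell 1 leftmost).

(re-executing step 5 under rule 150; state before step 5: 11100100100111)
5 | 11011111111011

11011111111011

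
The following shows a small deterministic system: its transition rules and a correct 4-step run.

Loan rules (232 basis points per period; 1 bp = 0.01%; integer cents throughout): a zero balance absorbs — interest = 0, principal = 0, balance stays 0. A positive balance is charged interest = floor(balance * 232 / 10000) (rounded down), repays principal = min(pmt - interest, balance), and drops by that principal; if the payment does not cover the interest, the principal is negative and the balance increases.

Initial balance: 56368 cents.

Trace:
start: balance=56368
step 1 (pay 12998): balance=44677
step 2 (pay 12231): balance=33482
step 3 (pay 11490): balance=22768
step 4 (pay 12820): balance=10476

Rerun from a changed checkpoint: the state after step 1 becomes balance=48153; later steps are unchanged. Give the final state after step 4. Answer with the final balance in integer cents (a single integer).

state after step 1 := balance=48153
step 2 (pay 12231): balance=37039
step 3 (pay 11490): balance=26408
step 4 (pay 12820): balance=14200

14200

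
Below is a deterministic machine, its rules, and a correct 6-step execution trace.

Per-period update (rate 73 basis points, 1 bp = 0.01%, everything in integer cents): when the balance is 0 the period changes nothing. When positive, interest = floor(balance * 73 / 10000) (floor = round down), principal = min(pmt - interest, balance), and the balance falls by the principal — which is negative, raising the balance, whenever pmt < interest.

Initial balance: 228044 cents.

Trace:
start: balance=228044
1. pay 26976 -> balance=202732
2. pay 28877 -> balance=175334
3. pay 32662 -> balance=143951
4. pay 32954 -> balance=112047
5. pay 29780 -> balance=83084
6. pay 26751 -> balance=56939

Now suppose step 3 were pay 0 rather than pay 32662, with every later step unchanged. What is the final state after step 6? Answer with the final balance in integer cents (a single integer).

90323

(re-executing from step 3 with the substitution; state before step 3: balance=175334)
3. pay 0 -> balance=176613
4. pay 32954 -> balance=144948
5. pay 29780 -> balance=116226
6. pay 26751 -> balance=90323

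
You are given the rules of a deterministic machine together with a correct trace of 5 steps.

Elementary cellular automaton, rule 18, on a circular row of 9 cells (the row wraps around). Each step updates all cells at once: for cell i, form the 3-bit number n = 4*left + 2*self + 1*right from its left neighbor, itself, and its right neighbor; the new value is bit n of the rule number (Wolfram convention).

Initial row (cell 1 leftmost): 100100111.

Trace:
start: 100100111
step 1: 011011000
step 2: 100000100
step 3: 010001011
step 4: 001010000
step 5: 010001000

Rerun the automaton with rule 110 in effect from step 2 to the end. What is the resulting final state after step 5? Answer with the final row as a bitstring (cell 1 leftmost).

100111110

(re-executing steps 2..5 under rule 110; state before step 2: 011011000)
step 2: 111111000
step 3: 100001001
step 4: 100011011
step 5: 100111110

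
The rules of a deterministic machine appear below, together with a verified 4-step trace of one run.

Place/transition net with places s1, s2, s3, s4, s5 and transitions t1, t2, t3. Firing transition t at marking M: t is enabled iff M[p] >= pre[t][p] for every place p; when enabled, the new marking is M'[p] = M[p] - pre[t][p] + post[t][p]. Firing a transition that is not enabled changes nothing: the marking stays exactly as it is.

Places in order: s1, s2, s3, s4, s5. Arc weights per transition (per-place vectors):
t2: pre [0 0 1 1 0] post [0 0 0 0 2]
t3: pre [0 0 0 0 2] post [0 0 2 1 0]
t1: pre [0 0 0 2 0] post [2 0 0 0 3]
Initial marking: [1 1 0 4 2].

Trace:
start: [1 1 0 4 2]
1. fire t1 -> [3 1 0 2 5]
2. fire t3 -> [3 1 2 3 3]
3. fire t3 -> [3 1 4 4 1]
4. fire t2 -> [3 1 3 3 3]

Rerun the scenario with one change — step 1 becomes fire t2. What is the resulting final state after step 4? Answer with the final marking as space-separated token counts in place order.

(re-executing from step 1 with the substitution; state before step 1: [1 1 0 4 2])
1. fire t2 -> [1 1 0 4 2]
2. fire t3 -> [1 1 2 5 0]
3. fire t3 -> [1 1 2 5 0]
4. fire t2 -> [1 1 1 4 2]

1 1 1 4 2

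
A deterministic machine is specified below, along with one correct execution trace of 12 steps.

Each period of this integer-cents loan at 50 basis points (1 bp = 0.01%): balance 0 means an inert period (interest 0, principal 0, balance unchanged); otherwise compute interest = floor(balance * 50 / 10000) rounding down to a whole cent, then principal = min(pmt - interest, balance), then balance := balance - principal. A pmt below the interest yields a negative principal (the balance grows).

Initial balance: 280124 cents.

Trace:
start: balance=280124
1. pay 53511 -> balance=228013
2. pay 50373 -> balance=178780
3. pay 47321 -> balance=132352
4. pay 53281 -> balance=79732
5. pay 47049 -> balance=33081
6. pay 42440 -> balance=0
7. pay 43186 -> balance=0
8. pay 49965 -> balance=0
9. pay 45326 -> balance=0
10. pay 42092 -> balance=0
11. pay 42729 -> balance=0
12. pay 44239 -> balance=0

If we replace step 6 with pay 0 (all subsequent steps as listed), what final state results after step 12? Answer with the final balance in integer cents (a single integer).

0

(re-executing from step 6 with the substitution; state before step 6: balance=33081)
6. pay 0 -> balance=33246
7. pay 43186 -> balance=0
8. pay 49965 -> balance=0
9. pay 45326 -> balance=0
10. pay 42092 -> balance=0
11. pay 42729 -> balance=0
12. pay 44239 -> balance=0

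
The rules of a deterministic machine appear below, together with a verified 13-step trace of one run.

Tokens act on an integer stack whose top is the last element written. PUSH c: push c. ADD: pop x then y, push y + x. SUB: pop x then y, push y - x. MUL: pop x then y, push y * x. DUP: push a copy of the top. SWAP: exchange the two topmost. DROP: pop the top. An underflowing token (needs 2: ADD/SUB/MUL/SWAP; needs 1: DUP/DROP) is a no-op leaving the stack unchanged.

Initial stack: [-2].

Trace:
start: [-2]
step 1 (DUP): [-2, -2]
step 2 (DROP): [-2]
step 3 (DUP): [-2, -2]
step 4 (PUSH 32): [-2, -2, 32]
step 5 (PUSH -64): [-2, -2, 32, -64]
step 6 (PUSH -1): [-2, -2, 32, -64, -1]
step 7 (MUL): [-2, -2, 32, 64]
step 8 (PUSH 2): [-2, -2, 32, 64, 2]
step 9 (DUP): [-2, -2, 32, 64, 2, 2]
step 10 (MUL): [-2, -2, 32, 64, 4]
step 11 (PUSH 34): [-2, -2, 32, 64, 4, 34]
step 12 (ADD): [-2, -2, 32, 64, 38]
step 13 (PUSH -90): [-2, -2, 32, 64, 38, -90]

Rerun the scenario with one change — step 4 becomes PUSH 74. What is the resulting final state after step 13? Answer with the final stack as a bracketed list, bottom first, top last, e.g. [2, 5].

(re-executing from step 4 with the substitution; state before step 4: [-2, -2])
step 4 (PUSH 74): [-2, -2, 74]
step 5 (PUSH -64): [-2, -2, 74, -64]
step 6 (PUSH -1): [-2, -2, 74, -64, -1]
step 7 (MUL): [-2, -2, 74, 64]
step 8 (PUSH 2): [-2, -2, 74, 64, 2]
step 9 (DUP): [-2, -2, 74, 64, 2, 2]
step 10 (MUL): [-2, -2, 74, 64, 4]
step 11 (PUSH 34): [-2, -2, 74, 64, 4, 34]
step 12 (ADD): [-2, -2, 74, 64, 38]
step 13 (PUSH -90): [-2, -2, 74, 64, 38, -90]

[-2, -2, 74, 64, 38, -90]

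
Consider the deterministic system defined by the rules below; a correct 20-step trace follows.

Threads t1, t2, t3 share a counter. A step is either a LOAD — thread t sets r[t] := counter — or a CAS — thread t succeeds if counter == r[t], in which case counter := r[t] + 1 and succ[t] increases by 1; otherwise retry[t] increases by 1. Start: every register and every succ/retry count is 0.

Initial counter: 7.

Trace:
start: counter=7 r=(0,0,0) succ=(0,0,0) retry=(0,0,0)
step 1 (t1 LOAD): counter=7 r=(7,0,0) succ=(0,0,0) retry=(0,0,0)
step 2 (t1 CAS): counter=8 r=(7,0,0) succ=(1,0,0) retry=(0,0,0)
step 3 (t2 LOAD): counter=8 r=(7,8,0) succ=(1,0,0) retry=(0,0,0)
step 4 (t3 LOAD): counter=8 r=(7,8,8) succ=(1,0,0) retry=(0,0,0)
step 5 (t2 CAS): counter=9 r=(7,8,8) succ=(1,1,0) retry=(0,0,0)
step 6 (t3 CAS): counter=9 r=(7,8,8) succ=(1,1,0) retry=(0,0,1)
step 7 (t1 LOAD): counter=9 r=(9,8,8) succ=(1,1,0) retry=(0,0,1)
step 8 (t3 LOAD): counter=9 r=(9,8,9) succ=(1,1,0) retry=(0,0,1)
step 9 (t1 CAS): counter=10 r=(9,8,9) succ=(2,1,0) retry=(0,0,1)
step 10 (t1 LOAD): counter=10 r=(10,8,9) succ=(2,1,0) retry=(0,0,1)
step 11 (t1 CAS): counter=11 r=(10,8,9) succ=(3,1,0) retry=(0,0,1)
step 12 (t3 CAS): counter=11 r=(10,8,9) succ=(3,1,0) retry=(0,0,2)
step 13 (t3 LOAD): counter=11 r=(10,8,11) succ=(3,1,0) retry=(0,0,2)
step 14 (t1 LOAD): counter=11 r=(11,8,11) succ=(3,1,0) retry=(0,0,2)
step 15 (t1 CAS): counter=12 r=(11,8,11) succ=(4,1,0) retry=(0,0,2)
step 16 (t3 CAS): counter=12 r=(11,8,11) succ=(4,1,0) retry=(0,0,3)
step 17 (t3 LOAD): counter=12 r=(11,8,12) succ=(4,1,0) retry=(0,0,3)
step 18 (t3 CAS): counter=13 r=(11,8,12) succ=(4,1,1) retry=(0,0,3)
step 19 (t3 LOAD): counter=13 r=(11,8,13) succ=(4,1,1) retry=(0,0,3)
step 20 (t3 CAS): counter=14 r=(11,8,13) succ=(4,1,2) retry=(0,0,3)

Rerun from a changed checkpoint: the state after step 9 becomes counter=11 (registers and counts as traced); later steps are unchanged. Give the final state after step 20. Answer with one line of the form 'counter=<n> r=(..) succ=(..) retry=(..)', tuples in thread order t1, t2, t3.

counter=15 r=(12,8,14) succ=(4,1,2) retry=(0,0,3)

state after step 9 := counter=11 r=(9,8,9) succ=(2,1,0) retry=(0,0,1)
step 10 (t1 LOAD): counter=11 r=(11,8,9) succ=(2,1,0) retry=(0,0,1)
step 11 (t1 CAS): counter=12 r=(11,8,9) succ=(3,1,0) retry=(0,0,1)
step 12 (t3 CAS): counter=12 r=(11,8,9) succ=(3,1,0) retry=(0,0,2)
step 13 (t3 LOAD): counter=12 r=(11,8,12) succ=(3,1,0) retry=(0,0,2)
step 14 (t1 LOAD): counter=12 r=(12,8,12) succ=(3,1,0) retry=(0,0,2)
step 15 (t1 CAS): counter=13 r=(12,8,12) succ=(4,1,0) retry=(0,0,2)
step 16 (t3 CAS): counter=13 r=(12,8,12) succ=(4,1,0) retry=(0,0,3)
step 17 (t3 LOAD): counter=13 r=(12,8,13) succ=(4,1,0) retry=(0,0,3)
step 18 (t3 CAS): counter=14 r=(12,8,13) succ=(4,1,1) retry=(0,0,3)
step 19 (t3 LOAD): counter=14 r=(12,8,14) succ=(4,1,1) retry=(0,0,3)
step 20 (t3 CAS): counter=15 r=(12,8,14) succ=(4,1,2) retry=(0,0,3)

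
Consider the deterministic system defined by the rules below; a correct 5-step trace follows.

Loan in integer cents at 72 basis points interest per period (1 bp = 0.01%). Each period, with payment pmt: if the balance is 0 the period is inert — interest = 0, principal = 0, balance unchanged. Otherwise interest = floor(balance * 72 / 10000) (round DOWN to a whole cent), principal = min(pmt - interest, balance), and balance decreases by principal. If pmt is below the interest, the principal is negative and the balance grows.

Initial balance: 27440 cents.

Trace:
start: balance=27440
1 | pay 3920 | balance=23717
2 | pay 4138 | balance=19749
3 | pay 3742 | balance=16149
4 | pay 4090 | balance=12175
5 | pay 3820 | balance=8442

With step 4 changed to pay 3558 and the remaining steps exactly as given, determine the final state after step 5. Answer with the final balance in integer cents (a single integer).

8978

(re-executing from step 4 with the substitution; state before step 4: balance=16149)
4 | pay 3558 | balance=12707
5 | pay 3820 | balance=8978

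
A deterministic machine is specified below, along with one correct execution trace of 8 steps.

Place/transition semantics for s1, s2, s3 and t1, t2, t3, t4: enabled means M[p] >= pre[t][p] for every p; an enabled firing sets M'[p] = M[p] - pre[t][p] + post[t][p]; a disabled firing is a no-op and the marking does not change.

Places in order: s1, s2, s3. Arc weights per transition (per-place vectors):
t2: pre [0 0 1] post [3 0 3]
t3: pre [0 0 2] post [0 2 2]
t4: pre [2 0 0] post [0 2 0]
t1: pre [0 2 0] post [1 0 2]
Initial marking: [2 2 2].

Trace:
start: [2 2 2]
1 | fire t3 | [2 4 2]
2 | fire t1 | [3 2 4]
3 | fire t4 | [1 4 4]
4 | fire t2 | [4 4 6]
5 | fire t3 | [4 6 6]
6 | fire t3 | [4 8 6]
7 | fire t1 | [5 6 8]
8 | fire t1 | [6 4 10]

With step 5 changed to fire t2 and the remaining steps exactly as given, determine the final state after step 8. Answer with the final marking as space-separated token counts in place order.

9 2 12

(re-executing from step 5 with the substitution; state before step 5: [4 4 6])
5 | fire t2 | [7 4 8]
6 | fire t3 | [7 6 8]
7 | fire t1 | [8 4 10]
8 | fire t1 | [9 2 12]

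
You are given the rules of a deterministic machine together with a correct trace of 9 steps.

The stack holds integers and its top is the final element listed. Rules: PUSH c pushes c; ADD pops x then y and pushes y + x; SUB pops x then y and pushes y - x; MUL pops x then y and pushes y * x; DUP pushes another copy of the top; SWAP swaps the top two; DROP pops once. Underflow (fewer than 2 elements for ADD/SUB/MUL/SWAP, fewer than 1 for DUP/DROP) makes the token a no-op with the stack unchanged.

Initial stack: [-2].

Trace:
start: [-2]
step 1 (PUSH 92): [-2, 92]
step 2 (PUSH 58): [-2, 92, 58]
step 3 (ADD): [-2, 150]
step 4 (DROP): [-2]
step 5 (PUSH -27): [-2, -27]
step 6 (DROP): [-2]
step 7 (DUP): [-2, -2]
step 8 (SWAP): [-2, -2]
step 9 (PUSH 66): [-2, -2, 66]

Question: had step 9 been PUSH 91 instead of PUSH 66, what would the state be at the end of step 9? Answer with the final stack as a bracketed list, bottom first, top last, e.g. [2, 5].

(re-executing from step 9 with the substitution; state before step 9: [-2, -2])
step 9 (PUSH 91): [-2, -2, 91]

[-2, -2, 91]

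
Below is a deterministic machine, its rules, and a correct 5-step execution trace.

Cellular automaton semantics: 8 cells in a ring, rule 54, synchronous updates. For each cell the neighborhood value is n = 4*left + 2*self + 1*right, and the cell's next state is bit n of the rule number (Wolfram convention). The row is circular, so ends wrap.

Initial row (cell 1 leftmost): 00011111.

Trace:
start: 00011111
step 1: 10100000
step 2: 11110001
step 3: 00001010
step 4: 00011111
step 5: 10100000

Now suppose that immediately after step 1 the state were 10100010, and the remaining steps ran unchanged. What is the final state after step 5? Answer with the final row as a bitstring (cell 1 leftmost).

00100010

state after step 1 := 10100010
step 2: 11110111
step 3: 00001000
step 4: 00011100
step 5: 00100010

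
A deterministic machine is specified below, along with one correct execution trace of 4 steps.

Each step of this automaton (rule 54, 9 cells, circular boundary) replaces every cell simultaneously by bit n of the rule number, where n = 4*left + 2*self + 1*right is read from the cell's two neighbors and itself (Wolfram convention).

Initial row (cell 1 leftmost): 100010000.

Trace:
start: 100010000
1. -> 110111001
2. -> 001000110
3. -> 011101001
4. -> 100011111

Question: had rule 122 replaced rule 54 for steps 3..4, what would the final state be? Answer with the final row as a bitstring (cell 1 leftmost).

(re-executing steps 3..4 under rule 122; state before step 3: 001000110)
3. -> 010101111
4. -> 101011001

101011001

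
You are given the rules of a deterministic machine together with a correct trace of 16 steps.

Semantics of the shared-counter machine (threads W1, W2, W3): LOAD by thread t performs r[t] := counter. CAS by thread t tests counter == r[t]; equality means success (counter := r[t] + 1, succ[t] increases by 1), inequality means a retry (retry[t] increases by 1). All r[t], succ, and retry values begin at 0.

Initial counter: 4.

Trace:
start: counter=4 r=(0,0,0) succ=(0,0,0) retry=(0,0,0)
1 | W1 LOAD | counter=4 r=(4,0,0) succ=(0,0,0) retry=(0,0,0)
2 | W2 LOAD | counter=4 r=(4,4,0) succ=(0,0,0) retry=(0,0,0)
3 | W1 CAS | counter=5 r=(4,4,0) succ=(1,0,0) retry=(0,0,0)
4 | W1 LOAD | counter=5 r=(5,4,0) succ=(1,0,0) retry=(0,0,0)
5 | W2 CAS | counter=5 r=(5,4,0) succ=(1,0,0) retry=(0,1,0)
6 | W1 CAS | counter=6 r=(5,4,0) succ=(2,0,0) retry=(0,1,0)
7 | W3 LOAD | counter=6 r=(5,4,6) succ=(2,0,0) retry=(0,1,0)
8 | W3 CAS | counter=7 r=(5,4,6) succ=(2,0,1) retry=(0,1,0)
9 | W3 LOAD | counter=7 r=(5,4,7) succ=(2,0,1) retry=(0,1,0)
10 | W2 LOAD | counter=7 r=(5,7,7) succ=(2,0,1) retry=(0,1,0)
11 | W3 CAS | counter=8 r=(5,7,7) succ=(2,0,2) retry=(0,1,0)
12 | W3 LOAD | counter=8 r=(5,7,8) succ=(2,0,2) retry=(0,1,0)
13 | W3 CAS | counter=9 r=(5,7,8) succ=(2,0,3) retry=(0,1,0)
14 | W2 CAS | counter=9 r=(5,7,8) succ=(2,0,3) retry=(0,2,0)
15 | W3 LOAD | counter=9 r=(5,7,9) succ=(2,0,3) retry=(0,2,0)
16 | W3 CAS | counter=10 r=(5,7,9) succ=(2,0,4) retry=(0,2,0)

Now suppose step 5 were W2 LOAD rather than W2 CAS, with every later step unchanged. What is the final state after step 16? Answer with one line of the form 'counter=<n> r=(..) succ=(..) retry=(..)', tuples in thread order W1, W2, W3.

(re-executing from step 5 with the substitution; state before step 5: counter=5 r=(5,4,0) succ=(1,0,0) retry=(0,0,0))
5 | W2 LOAD | counter=5 r=(5,5,0) succ=(1,0,0) retry=(0,0,0)
6 | W1 CAS | counter=6 r=(5,5,0) succ=(2,0,0) retry=(0,0,0)
7 | W3 LOAD | counter=6 r=(5,5,6) succ=(2,0,0) retry=(0,0,0)
8 | W3 CAS | counter=7 r=(5,5,6) succ=(2,0,1) retry=(0,0,0)
9 | W3 LOAD | counter=7 r=(5,5,7) succ=(2,0,1) retry=(0,0,0)
10 | W2 LOAD | counter=7 r=(5,7,7) succ=(2,0,1) retry=(0,0,0)
11 | W3 CAS | counter=8 r=(5,7,7) succ=(2,0,2) retry=(0,0,0)
12 | W3 LOAD | counter=8 r=(5,7,8) succ=(2,0,2) retry=(0,0,0)
13 | W3 CAS | counter=9 r=(5,7,8) succ=(2,0,3) retry=(0,0,0)
14 | W2 CAS | counter=9 r=(5,7,8) succ=(2,0,3) retry=(0,1,0)
15 | W3 LOAD | counter=9 r=(5,7,9) succ=(2,0,3) retry=(0,1,0)
16 | W3 CAS | counter=10 r=(5,7,9) succ=(2,0,4) retry=(0,1,0)

counter=10 r=(5,7,9) succ=(2,0,4) retry=(0,1,0)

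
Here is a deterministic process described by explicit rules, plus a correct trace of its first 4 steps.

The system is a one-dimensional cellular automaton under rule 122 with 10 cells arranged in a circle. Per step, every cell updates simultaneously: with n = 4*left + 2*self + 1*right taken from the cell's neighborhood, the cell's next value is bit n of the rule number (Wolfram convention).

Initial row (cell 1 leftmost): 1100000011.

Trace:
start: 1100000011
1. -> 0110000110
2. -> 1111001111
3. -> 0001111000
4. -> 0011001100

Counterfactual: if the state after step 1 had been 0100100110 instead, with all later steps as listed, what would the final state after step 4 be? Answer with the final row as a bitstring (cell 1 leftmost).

state after step 1 := 0100100110
2. -> 1011011111
3. -> 1111110000
4. -> 1000011001

1000011001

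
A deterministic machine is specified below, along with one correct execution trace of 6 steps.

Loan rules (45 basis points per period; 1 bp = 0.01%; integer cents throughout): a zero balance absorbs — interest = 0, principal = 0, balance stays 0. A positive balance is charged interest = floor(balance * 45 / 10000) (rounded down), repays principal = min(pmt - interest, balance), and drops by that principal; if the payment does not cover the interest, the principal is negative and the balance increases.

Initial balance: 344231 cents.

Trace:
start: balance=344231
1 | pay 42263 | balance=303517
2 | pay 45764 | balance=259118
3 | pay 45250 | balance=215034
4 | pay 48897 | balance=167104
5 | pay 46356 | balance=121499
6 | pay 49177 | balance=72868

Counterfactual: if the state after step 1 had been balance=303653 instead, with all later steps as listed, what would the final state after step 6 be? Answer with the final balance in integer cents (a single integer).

73008

state after step 1 := balance=303653
2 | pay 45764 | balance=259255
3 | pay 45250 | balance=215171
4 | pay 48897 | balance=167242
5 | pay 46356 | balance=121638
6 | pay 49177 | balance=73008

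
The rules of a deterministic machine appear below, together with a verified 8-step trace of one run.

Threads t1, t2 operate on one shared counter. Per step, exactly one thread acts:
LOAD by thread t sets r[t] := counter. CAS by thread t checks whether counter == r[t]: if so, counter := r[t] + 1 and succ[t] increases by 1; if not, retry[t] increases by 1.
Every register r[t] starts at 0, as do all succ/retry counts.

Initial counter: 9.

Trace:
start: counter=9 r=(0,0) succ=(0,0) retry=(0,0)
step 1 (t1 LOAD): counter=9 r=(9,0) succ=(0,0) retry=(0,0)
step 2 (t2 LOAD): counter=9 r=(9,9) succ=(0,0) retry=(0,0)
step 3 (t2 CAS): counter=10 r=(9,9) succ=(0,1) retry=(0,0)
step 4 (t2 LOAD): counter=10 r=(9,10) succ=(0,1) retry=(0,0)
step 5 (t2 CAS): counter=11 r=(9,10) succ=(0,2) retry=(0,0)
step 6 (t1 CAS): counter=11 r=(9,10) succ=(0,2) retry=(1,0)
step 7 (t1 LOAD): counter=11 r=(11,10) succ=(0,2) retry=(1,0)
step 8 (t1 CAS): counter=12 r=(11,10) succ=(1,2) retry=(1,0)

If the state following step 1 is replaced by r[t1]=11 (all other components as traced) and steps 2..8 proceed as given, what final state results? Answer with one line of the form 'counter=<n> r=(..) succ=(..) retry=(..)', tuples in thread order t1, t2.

counter=13 r=(12,10) succ=(2,2) retry=(0,0)

state after step 1 := counter=9 r=(11,0) succ=(0,0) retry=(0,0)
step 2 (t2 LOAD): counter=9 r=(11,9) succ=(0,0) retry=(0,0)
step 3 (t2 CAS): counter=10 r=(11,9) succ=(0,1) retry=(0,0)
step 4 (t2 LOAD): counter=10 r=(11,10) succ=(0,1) retry=(0,0)
step 5 (t2 CAS): counter=11 r=(11,10) succ=(0,2) retry=(0,0)
step 6 (t1 CAS): counter=12 r=(11,10) succ=(1,2) retry=(0,0)
step 7 (t1 LOAD): counter=12 r=(12,10) succ=(1,2) retry=(0,0)
step 8 (t1 CAS): counter=13 r=(12,10) succ=(2,2) retry=(0,0)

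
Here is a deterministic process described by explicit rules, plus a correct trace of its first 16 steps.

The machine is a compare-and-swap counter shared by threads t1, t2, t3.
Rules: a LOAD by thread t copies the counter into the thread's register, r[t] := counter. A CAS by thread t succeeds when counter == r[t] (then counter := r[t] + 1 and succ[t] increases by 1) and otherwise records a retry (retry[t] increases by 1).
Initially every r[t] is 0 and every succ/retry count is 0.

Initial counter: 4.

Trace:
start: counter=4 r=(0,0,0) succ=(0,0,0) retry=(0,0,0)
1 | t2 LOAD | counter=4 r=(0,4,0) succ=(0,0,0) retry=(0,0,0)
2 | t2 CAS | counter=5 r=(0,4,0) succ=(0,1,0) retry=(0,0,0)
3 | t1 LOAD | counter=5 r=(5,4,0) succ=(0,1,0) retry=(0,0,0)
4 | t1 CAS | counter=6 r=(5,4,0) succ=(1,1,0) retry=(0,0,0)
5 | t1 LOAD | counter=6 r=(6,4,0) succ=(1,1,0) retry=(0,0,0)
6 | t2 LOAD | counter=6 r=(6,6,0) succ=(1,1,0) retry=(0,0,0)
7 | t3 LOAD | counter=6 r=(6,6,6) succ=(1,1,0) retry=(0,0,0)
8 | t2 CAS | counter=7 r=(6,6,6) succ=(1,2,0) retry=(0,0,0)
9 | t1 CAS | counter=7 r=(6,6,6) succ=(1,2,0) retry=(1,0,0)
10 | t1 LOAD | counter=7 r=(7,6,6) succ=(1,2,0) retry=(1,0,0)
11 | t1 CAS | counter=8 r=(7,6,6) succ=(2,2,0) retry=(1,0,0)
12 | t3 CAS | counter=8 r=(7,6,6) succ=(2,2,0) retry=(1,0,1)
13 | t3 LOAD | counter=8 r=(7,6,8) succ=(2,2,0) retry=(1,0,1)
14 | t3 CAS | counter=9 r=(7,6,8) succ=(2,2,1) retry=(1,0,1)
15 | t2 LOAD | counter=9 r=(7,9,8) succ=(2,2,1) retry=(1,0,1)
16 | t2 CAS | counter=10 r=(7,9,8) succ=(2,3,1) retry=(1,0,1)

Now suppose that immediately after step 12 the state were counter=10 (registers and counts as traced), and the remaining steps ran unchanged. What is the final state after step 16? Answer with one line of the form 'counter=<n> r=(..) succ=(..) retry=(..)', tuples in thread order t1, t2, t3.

counter=12 r=(7,11,10) succ=(2,3,1) retry=(1,0,1)

state after step 12 := counter=10 r=(7,6,6) succ=(2,2,0) retry=(1,0,1)
13 | t3 LOAD | counter=10 r=(7,6,10) succ=(2,2,0) retry=(1,0,1)
14 | t3 CAS | counter=11 r=(7,6,10) succ=(2,2,1) retry=(1,0,1)
15 | t2 LOAD | counter=11 r=(7,11,10) succ=(2,2,1) retry=(1,0,1)
16 | t2 CAS | counter=12 r=(7,11,10) succ=(2,3,1) retry=(1,0,1)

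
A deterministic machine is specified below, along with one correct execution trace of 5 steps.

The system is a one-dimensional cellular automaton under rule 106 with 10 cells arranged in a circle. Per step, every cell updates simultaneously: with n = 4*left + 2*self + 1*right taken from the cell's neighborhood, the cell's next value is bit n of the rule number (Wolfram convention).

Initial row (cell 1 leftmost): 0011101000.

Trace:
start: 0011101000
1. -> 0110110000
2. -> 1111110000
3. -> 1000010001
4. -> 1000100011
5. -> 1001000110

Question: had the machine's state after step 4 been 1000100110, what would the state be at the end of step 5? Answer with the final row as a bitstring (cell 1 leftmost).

0001001111

state after step 4 := 1000100110
5. -> 0001001111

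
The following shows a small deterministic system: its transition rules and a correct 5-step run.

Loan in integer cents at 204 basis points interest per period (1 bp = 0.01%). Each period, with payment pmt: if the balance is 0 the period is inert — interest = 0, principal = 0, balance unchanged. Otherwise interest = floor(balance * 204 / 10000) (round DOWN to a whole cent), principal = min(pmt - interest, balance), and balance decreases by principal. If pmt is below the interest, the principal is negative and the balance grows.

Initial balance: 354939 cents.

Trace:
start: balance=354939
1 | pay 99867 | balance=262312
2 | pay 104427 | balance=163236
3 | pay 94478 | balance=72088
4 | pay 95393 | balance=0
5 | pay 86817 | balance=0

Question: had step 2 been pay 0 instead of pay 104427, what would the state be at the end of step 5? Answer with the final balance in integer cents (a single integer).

(re-executing from step 2 with the substitution; state before step 2: balance=262312)
2 | pay 0 | balance=267663
3 | pay 94478 | balance=178645
4 | pay 95393 | balance=86896
5 | pay 86817 | balance=1851

1851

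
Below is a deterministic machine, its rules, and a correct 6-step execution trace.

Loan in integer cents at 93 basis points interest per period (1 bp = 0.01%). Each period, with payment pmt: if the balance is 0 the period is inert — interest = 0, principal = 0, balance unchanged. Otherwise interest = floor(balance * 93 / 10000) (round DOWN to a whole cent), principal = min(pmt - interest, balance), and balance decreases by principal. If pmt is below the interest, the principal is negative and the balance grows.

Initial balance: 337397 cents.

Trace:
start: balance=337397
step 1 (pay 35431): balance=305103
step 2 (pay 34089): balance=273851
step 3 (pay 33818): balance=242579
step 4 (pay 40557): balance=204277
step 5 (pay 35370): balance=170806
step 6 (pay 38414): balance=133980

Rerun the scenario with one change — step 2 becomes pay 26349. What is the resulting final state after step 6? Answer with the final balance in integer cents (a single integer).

142013

(re-executing from step 2 with the substitution; state before step 2: balance=305103)
step 2 (pay 26349): balance=281591
step 3 (pay 33818): balance=250391
step 4 (pay 40557): balance=212162
step 5 (pay 35370): balance=178765
step 6 (pay 38414): balance=142013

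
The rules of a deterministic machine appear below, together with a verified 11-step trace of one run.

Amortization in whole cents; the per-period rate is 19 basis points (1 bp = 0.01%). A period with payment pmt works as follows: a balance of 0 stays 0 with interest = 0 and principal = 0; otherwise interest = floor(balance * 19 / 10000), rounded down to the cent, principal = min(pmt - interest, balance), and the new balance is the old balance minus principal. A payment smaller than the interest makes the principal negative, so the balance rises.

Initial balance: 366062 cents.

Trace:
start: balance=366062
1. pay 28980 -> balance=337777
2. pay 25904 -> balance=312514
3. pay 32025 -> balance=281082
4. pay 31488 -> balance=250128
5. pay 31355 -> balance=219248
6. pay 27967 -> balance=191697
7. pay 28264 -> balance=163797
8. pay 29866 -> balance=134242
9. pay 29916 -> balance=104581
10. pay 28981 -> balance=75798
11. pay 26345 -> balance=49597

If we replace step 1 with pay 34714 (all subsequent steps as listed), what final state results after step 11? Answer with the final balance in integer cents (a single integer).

(re-executing from step 1 with the substitution; state before step 1: balance=366062)
1. pay 34714 -> balance=332043
2. pay 25904 -> balance=306769
3. pay 32025 -> balance=275326
4. pay 31488 -> balance=244361
5. pay 31355 -> balance=213470
6. pay 27967 -> balance=185908
7. pay 28264 -> balance=157997
8. pay 29866 -> balance=128431
9. pay 29916 -> balance=98759
10. pay 28981 -> balance=69965
11. pay 26345 -> balance=43752

43752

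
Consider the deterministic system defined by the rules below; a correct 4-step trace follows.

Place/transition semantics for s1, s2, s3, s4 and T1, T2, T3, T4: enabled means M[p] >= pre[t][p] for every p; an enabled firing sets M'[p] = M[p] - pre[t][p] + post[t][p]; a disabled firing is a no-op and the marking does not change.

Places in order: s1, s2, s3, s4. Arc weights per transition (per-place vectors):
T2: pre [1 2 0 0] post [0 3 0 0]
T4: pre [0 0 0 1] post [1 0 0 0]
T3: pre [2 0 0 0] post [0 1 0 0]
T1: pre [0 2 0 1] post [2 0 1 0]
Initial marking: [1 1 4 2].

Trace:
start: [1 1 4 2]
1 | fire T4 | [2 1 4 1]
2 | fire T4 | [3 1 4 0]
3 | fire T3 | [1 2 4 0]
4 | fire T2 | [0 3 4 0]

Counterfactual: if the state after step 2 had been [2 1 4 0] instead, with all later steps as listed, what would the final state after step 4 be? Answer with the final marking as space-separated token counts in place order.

0 2 4 0

state after step 2 := [2 1 4 0]
3 | fire T3 | [0 2 4 0]
4 | fire T2 | [0 2 4 0]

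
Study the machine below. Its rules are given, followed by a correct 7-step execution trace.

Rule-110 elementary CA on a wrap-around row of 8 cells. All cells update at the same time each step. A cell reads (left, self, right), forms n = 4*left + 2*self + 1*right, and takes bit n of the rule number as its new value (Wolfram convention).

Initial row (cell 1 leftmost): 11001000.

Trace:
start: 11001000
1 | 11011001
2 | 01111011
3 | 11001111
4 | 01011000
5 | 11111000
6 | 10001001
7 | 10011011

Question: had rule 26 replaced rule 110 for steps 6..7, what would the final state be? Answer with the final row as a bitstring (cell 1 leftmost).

(re-executing steps 6..7 under rule 26; state before step 6: 11111000)
6 | 10000101
7 | 01001001

01001001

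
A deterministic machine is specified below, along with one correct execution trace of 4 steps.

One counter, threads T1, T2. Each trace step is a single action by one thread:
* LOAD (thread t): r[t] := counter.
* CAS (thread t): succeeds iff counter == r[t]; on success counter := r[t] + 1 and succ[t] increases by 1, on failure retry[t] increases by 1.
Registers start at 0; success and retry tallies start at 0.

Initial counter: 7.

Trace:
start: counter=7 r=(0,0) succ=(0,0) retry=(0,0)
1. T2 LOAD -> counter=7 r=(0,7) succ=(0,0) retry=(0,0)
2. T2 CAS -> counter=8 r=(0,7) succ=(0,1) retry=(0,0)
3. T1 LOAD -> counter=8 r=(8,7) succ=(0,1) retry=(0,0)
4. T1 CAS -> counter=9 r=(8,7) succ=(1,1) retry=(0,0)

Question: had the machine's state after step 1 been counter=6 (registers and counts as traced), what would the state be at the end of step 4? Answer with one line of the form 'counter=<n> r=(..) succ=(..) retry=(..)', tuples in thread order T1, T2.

counter=7 r=(6,7) succ=(1,0) retry=(0,1)

state after step 1 := counter=6 r=(0,7) succ=(0,0) retry=(0,0)
2. T2 CAS -> counter=6 r=(0,7) succ=(0,0) retry=(0,1)
3. T1 LOAD -> counter=6 r=(6,7) succ=(0,0) retry=(0,1)
4. T1 CAS -> counter=7 r=(6,7) succ=(1,0) retry=(0,1)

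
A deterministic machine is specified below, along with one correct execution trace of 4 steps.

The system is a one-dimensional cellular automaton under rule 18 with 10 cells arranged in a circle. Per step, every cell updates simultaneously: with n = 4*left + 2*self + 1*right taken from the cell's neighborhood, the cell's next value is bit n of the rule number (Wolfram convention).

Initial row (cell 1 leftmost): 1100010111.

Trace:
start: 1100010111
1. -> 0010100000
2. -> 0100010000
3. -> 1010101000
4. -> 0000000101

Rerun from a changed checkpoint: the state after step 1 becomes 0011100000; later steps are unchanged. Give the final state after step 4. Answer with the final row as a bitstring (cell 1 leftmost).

0000000101

state after step 1 := 0011100000
2. -> 0100010000
3. -> 1010101000
4. -> 0000000101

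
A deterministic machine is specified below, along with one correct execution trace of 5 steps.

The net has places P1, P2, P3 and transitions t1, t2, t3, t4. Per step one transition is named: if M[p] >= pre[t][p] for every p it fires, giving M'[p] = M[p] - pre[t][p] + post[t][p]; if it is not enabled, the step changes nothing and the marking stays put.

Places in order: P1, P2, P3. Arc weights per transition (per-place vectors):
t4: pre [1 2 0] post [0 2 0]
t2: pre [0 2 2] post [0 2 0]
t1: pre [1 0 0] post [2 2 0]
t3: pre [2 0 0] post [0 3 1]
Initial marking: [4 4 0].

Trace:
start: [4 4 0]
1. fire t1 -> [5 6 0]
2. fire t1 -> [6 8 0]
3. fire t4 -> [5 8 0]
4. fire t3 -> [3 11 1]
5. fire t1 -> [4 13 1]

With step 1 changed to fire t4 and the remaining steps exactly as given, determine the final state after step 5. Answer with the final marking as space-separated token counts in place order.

(re-executing from step 1 with the substitution; state before step 1: [4 4 0])
1. fire t4 -> [3 4 0]
2. fire t1 -> [4 6 0]
3. fire t4 -> [3 6 0]
4. fire t3 -> [1 9 1]
5. fire t1 -> [2 11 1]

2 11 1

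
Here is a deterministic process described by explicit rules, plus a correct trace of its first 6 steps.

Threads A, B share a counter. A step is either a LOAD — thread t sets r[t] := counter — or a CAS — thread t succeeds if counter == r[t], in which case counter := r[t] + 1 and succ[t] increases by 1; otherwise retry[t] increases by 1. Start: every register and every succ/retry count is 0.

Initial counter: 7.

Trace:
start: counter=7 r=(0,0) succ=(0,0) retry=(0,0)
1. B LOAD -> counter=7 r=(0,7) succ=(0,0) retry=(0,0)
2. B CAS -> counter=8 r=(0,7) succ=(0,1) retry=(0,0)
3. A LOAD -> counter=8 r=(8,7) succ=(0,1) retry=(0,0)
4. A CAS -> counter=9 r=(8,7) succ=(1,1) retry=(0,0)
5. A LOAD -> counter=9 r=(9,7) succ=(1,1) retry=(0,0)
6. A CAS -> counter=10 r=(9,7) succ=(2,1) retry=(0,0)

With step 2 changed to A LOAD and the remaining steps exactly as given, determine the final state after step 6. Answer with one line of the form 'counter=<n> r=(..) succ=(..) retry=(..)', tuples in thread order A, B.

counter=9 r=(8,7) succ=(2,0) retry=(0,0)

(re-executing from step 2 with the substitution; state before step 2: counter=7 r=(0,7) succ=(0,0) retry=(0,0))
2. A LOAD -> counter=7 r=(7,7) succ=(0,0) retry=(0,0)
3. A LOAD -> counter=7 r=(7,7) succ=(0,0) retry=(0,0)
4. A CAS -> counter=8 r=(7,7) succ=(1,0) retry=(0,0)
5. A LOAD -> counter=8 r=(8,7) succ=(1,0) retry=(0,0)
6. A CAS -> counter=9 r=(8,7) succ=(2,0) retry=(0,0)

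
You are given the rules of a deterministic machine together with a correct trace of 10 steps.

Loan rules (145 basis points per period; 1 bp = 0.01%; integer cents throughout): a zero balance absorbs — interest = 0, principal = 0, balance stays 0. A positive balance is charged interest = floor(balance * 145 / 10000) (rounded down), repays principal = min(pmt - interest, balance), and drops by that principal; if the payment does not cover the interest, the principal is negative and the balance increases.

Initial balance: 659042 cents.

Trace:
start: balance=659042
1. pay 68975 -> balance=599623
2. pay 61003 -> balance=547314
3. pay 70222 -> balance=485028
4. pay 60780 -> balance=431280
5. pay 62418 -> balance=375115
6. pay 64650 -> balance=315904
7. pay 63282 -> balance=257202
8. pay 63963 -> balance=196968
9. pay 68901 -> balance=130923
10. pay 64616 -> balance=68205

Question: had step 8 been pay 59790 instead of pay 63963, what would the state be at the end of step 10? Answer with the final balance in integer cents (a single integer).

(re-executing from step 8 with the substitution; state before step 8: balance=257202)
8. pay 59790 -> balance=201141
9. pay 68901 -> balance=135156
10. pay 64616 -> balance=72499

72499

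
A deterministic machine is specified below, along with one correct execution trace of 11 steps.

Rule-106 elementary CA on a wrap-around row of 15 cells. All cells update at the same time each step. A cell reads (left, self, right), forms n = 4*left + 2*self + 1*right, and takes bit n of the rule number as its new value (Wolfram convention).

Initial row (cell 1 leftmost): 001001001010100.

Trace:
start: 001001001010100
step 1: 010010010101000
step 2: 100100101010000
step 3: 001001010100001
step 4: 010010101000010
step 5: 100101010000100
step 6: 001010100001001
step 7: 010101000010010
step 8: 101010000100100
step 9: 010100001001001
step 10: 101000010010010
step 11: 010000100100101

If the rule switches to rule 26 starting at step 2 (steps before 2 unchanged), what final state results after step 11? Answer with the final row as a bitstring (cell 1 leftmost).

000101100100101

(re-executing steps 2..11 under rule 26; state before step 2: 010010010101000)
step 2: 101101100000100
step 3: 001001010001011
step 4: 110110001010010
step 5: 100101010001100
step 6: 011000001011011
step 7: 010100010010010
step 8: 100010101101101
step 9: 010100001001001
step 10: 000010010110110
step 11: 000101100100101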